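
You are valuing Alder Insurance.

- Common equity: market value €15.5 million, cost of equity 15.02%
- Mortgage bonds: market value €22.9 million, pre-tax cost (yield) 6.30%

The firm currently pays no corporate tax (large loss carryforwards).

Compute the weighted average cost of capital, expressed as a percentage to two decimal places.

Total capital V = 15.5 + 22.9 = 38.4.
Equity: weight = 15.5/38.4 = 0.4036; cost = 15.02%.
Mortgage bonds: weight = 22.9/38.4 = 0.5964; after-tax cost = 6.3% × (1 − 0%) = 6.3000%.
WACC = 0.4036 × 15.0200% + 0.5964 × 6.3000% = 9.8198%.

9.82%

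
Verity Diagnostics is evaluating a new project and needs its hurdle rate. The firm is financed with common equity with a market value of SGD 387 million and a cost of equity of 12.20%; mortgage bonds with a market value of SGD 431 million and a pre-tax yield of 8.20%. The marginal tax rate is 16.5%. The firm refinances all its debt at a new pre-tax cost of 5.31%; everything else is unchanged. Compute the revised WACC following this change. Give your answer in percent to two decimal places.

8.11%

After the change:
Total capital V = 387 + 431 = 818.
Equity: weight = 387/818 = 0.4731; cost = 12.2%.
Mortgage bonds: weight = 431/818 = 0.5269; after-tax cost = 5.31% × (1 − 16.5%) = 4.4338%.
WACC = 0.4731 × 12.2000% + 0.5269 × 4.4338% = 8.1081%.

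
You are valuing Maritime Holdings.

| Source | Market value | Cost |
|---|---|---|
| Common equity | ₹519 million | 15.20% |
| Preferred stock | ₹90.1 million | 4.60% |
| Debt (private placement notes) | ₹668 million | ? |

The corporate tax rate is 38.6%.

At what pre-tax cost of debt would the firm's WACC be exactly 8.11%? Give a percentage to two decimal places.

5.01%

Total capital V = 519 + 90.1 + 668 = 1277.1.
Equity weight = 519/1277.1 = 0.4064.
Preferred weight = 90.1/1277.1 = 0.0706.
Private placement notes weight = 668/1277.1 = 0.5231.
Equity contribution = 0.4064 × 15.2% = 6.1771%.
Preferred contribution = 0.0706 × 4.6% = 0.3245%.
Remaining for debt = 8.11% − 6.5017% = 1.6083%.
Rd × (1 − 38.6%) × 0.5231 = 1.6083%  ⇒  Rd = 5.0080%.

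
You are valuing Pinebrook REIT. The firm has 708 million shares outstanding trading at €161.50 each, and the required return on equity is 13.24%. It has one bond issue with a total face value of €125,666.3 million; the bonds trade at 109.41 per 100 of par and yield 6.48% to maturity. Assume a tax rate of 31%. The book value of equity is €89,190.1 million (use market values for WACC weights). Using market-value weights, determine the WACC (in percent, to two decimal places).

Market value of equity E = 161.5 × 708m = 114342m. Market value of debt D = 125666.3m × 109.41/100 = 137491.49883m.
Total capital V = 114342 + 137491.49883 = 251833.49883.
Equity: weight = 114342/251833.49883 = 0.4540; cost = 13.24%.
Bonds outstanding: weight = 137491.49883/251833.49883 = 0.5460; after-tax cost = 6.48% × (1 − 31%) = 4.4712%.
WACC = 0.4540 × 13.2400% + 0.5460 × 4.4712% = 8.4526%.

8.45%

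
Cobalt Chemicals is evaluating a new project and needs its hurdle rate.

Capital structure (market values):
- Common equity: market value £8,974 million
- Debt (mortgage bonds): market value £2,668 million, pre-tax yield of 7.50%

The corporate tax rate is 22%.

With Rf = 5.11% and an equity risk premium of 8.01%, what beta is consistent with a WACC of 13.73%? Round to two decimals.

Total capital V = 8974 + 2668 = 11642.
Equity weight = 8974/11642 = 0.7708.
Mortgage bonds weight = 2668/11642 = 0.2292.
Debt contribution = 0.2292 × 7.5% × (1 − 22%) = 1.3406%.
Required equity contribution = 13.73% − 1.3406% = 12.3894%  ⇒  Re = 16.0728%.
CAPM: 16.0728% = 5.11% + β × 8.01%  ⇒  β = 1.3686.

1.37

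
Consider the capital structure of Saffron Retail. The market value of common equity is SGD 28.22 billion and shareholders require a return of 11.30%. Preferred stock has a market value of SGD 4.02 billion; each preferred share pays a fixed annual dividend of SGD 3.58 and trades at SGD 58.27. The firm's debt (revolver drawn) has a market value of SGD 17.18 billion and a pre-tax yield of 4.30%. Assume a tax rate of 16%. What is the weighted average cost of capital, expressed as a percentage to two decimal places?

Cost of preferred: Rp = 3.58 / 58.27 = 6.1438%.
Total capital V = 28.22 + 4.02 + 17.18 = 49.42.
Equity: weight = 28.22/49.42 = 0.5710; cost = 11.3%.
Preferred: weight = 4.02/49.42 = 0.0813; cost = 6.1438%.
Revolver drawn: weight = 17.18/49.42 = 0.3476; after-tax cost = 4.3% × (1 − 16%) = 3.6120%.
WACC = 0.5710 × 11.3000% + 0.0813 × 6.1438% + 0.3476 × 3.6120% = 8.2080%.

8.21%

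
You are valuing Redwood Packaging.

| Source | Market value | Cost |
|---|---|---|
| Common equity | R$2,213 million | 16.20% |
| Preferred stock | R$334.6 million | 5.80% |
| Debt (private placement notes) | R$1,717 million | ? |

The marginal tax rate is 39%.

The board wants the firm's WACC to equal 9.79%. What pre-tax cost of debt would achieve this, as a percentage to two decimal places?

3.78%

Total capital V = 2213 + 334.6 + 1717 = 4264.6.
Equity weight = 2213/4264.6 = 0.5189.
Preferred weight = 334.6/4264.6 = 0.0785.
Private placement notes weight = 1717/4264.6 = 0.4026.
Equity contribution = 0.5189 × 16.2% = 8.4066%.
Preferred contribution = 0.0785 × 5.8% = 0.4551%.
Remaining for debt = 9.79% − 8.8616% = 0.9284%.
Rd × (1 − 39%) × 0.4026 = 0.9284%  ⇒  Rd = 3.7801%.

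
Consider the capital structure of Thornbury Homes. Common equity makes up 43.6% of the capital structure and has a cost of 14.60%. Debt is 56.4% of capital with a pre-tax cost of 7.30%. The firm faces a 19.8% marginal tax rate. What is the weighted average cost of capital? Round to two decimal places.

9.67%

After-tax cost of debt = 7.3% × (1 − 19.8%) = 5.8546%.
WACC = 0.436 × 14.6000% + 0.564 × 5.8546% = 9.6676%.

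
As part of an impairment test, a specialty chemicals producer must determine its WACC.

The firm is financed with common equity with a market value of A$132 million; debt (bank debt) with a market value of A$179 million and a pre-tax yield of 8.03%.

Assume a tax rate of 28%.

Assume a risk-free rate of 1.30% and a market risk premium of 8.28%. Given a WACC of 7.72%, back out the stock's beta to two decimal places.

1.09

Total capital V = 132 + 179 = 311.
Equity weight = 132/311 = 0.4244.
Bank debt weight = 179/311 = 0.5756.
Debt contribution = 0.5756 × 8.03% × (1 − 28%) = 3.3277%.
Required equity contribution = 7.72% − 3.3277% = 4.3923%  ⇒  Re = 10.3486%.
CAPM: 10.3486% = 1.3% + β × 8.28%  ⇒  β = 1.0928.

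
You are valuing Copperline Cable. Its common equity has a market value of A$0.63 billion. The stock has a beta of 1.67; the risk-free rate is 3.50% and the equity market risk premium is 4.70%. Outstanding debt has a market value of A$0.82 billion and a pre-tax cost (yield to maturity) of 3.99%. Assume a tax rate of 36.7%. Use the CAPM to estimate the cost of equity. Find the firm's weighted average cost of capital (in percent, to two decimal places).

6.36%

Cost of equity via CAPM: Re = 3.5% + 1.67 × 4.7% = 11.3490%.
Total capital V = 0.63 + 0.82 = 1.45.
Equity: weight = 0.63/1.45 = 0.4345; cost = 11.349%.
Debt: weight = 0.82/1.45 = 0.5655; after-tax cost = 3.99% × (1 − 36.7%) = 2.5257%.
WACC = 0.4345 × 11.3490% + 0.5655 × 2.5257% = 6.3593%.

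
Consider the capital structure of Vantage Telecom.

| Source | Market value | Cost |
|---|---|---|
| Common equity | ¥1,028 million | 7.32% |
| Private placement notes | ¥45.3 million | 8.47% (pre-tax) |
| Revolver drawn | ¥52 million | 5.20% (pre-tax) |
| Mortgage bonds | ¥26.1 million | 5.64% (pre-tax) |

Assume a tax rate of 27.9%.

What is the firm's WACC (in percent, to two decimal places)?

Total capital V = 1028 + 45.3 + 52 + 26.1 = 1151.4.
Equity: weight = 1028/1151.4 = 0.8928; cost = 7.32%.
Private placement notes: weight = 45.3/1151.4 = 0.0393; after-tax cost = 8.47% × (1 − 27.9%) = 6.1069%.
Revolver drawn: weight = 52/1151.4 = 0.0452; after-tax cost = 5.2% × (1 − 27.9%) = 3.7492%.
Mortgage bonds: weight = 26.1/1151.4 = 0.0227; after-tax cost = 5.64% × (1 − 27.9%) = 4.0664%.
WACC = 0.8928 × 7.3200% + 0.0393 × 6.1069% + 0.0452 × 3.7492% + 0.0227 × 4.0664% = 7.0373%.

7.04%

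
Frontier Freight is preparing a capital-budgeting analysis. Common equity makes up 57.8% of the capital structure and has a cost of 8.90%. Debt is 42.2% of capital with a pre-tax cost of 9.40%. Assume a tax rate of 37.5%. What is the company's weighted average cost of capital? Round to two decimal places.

After-tax cost of debt = 9.4% × (1 − 37.5%) = 5.8750%.
WACC = 0.578 × 8.9000% + 0.422 × 5.8750% = 7.6235%.

7.62%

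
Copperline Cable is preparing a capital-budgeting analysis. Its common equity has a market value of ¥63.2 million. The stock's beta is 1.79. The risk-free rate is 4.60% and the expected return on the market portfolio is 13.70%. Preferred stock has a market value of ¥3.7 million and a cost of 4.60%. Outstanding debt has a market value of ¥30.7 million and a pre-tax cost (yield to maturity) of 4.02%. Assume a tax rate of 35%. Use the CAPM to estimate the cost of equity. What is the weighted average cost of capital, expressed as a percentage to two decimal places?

Market risk premium = 13.7% − 4.6% = 9.1%.
Cost of equity via CAPM: Re = 4.6% + 1.79 × 9.1% = 20.8890%.
Total capital V = 63.2 + 3.7 + 30.7 = 97.6.
Equity: weight = 63.2/97.6 = 0.6475; cost = 20.889%.
Preferred: weight = 3.7/97.6 = 0.0379; cost = 4.6%.
Debt: weight = 30.7/97.6 = 0.3145; after-tax cost = 4.02% × (1 − 35%) = 2.6130%.
WACC = 0.6475 × 20.8890% + 0.0379 × 4.6000% + 0.3145 × 2.6130% = 14.5228%.

14.52%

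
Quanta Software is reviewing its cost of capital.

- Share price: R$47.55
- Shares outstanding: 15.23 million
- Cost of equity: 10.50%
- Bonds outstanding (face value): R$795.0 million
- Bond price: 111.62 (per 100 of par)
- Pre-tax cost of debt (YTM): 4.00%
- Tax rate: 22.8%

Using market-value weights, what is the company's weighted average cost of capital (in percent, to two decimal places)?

6.42%

Market value of equity E = 47.55 × 15.23m = 724.1865m. Market value of debt D = 795m × 111.62/100 = 887.379m.
Total capital V = 724.1865 + 887.379 = 1611.5655.
Equity: weight = 724.1865/1611.5655 = 0.4494; cost = 10.5%.
Bonds outstanding: weight = 887.379/1611.5655 = 0.5506; after-tax cost = 4% × (1 − 22.8%) = 3.0880%.
WACC = 0.4494 × 10.5000% + 0.5506 × 3.0880% = 6.4187%.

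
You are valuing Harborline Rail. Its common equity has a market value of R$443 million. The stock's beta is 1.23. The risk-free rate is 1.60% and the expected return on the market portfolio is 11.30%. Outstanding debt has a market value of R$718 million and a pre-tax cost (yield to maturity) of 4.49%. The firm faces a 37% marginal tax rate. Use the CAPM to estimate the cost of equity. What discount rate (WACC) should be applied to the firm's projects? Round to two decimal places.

6.91%

Market risk premium = 11.3% − 1.6% = 9.7%.
Cost of equity via CAPM: Re = 1.6% + 1.23 × 9.7% = 13.5310%.
Total capital V = 443 + 718 = 1161.
Equity: weight = 443/1161 = 0.3816; cost = 13.531%.
Debt: weight = 718/1161 = 0.6184; after-tax cost = 4.49% × (1 − 37%) = 2.8287%.
WACC = 0.3816 × 13.5310% + 0.6184 × 2.8287% = 6.9124%.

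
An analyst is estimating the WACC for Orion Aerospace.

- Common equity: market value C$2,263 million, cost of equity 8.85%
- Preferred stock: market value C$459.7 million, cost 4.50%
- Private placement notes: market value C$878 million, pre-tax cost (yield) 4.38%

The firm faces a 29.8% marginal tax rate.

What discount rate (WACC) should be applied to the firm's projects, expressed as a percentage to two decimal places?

6.89%

Total capital V = 2263 + 459.7 + 878 = 3600.7.
Equity: weight = 2263/3600.7 = 0.6285; cost = 8.85%.
Preferred: weight = 459.7/3600.7 = 0.1277; cost = 4.5%.
Private placement notes: weight = 878/3600.7 = 0.2438; after-tax cost = 4.38% × (1 − 29.8%) = 3.0748%.
WACC = 0.6285 × 8.8500% + 0.1277 × 4.5000% + 0.2438 × 3.0748% = 6.8864%.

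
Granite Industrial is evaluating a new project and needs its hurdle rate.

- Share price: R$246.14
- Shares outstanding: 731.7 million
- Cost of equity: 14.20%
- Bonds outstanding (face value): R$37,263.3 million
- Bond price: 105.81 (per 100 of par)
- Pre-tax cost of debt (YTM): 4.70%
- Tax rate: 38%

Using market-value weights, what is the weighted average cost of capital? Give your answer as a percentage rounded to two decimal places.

Market value of equity E = 246.14 × 731.7m = 180100.638m. Market value of debt D = 37263.3m × 105.81/100 = 39428.29773m.
Total capital V = 180100.638 + 39428.29773 = 219528.93573.
Equity: weight = 180100.638/219528.93573 = 0.8204; cost = 14.2%.
Bonds outstanding: weight = 39428.29773/219528.93573 = 0.1796; after-tax cost = 4.7% × (1 − 38%) = 2.9140%.
WACC = 0.8204 × 14.2000% + 0.1796 × 2.9140% = 12.1730%.

12.17%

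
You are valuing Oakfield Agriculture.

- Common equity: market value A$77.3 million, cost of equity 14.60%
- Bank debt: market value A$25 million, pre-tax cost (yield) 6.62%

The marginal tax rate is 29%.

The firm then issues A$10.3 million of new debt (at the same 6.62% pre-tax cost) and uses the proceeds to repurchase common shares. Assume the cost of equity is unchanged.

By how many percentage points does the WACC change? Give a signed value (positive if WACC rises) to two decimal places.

Current WACC:
Total capital V = 77.3 + 25 = 102.3.
Equity: weight = 77.3/102.3 = 0.7556; cost = 14.6%.
Bank debt: weight = 25/102.3 = 0.2444; after-tax cost = 6.62% × (1 − 29%) = 4.7002%.
WACC = 0.7556 × 14.6000% + 0.2444 × 4.7002% = 12.1807%.
After the change:
Total capital V = 67 + 35.3 = 102.3.
Equity: weight = 67/102.3 = 0.6549; cost = 14.6%.
Bank debt: weight = 35.3/102.3 = 0.3451; after-tax cost = 6.62% × (1 − 29%) = 4.7002%.
WACC = 0.6549 × 14.6000% + 0.3451 × 4.7002% = 11.1839%.
Change in WACC = 11.1839% − 12.1807% = -0.9968 pp.

-1.00 pp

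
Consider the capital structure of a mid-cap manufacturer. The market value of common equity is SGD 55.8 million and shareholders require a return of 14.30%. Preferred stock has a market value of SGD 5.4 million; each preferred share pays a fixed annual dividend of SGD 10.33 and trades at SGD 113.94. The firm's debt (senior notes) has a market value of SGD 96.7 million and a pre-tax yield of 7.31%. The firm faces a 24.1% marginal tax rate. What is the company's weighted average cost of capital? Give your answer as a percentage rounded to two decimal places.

Cost of preferred: Rp = 10.33 / 113.94 = 9.0662%.
Total capital V = 55.8 + 5.4 + 96.7 = 157.9.
Equity: weight = 55.8/157.9 = 0.3534; cost = 14.3%.
Preferred: weight = 5.4/157.9 = 0.0342; cost = 9.0662%.
Senior notes: weight = 96.7/157.9 = 0.6124; after-tax cost = 7.31% × (1 − 24.1%) = 5.5483%.
WACC = 0.3534 × 14.3000% + 0.0342 × 9.0662% + 0.6124 × 5.5483% = 8.7613%.

8.76%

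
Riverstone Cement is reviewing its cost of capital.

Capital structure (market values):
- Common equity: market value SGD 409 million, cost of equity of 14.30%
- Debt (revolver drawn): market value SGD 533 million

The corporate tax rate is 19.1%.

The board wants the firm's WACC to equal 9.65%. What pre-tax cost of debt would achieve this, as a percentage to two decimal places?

7.52%

Total capital V = 409 + 533 = 942.
Equity weight = 409/942 = 0.4342.
Revolver drawn weight = 533/942 = 0.5658.
Equity contribution = 0.4342 × 14.3% = 6.2088%.
Remaining for debt = 9.65% − 6.2088% = 3.4412%.
Rd × (1 − 19.1%) × 0.5658 = 3.4412%  ⇒  Rd = 7.5177%.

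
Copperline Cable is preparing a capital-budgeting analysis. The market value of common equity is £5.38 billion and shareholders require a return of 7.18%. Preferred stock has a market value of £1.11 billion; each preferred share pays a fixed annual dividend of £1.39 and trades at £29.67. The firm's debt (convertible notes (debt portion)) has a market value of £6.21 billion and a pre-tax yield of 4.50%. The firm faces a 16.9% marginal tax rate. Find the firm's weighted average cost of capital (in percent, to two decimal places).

Cost of preferred: Rp = 1.39 / 29.67 = 4.6849%.
Total capital V = 5.38 + 1.11 + 6.21 = 12.7.
Equity: weight = 5.38/12.7 = 0.4236; cost = 7.18%.
Preferred: weight = 1.11/12.7 = 0.0874; cost = 4.6849%.
Convertible notes (debt portion): weight = 6.21/12.7 = 0.4890; after-tax cost = 4.5% × (1 − 16.9%) = 3.7395%.
WACC = 0.4236 × 7.1800% + 0.0874 × 4.6849% + 0.4890 × 3.7395% = 5.2796%.

5.28%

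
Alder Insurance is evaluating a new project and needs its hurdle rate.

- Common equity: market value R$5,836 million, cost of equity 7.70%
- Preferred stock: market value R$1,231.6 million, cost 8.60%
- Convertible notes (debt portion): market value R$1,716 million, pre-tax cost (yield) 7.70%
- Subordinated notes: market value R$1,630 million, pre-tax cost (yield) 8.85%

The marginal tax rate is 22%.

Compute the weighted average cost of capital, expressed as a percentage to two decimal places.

7.40%

Total capital V = 5836 + 1231.6 + 1716 + 1630 = 10413.6.
Equity: weight = 5836/10413.6 = 0.5604; cost = 7.7%.
Preferred: weight = 1231.6/10413.6 = 0.1183; cost = 8.6%.
Convertible notes (debt portion): weight = 1716/10413.6 = 0.1648; after-tax cost = 7.7% × (1 − 22%) = 6.0060%.
Subordinated notes: weight = 1630/10413.6 = 0.1565; after-tax cost = 8.85% × (1 − 22%) = 6.9030%.
WACC = 0.5604 × 7.7000% + 0.1183 × 8.6000% + 0.1648 × 6.0060% + 0.1565 × 6.9030% = 7.4025%.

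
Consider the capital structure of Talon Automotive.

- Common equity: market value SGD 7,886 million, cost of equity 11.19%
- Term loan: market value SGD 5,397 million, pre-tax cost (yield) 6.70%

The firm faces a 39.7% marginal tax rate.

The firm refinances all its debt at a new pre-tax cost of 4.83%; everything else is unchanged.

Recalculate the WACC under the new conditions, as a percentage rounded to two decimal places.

After the change:
Total capital V = 7886 + 5397 = 13283.
Equity: weight = 7886/13283 = 0.5937; cost = 11.19%.
Term loan: weight = 5397/13283 = 0.4063; after-tax cost = 4.83% × (1 − 39.7%) = 2.9125%.
WACC = 0.5937 × 11.1900% + 0.4063 × 2.9125% = 7.8268%.

7.83%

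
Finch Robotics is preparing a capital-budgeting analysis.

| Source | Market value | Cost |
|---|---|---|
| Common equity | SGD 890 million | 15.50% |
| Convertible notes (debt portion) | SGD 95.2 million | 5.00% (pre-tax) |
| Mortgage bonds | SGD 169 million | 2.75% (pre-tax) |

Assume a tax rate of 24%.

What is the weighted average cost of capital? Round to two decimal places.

12.57%

Total capital V = 890 + 95.2 + 169 = 1154.2.
Equity: weight = 890/1154.2 = 0.7711; cost = 15.5%.
Convertible notes (debt portion): weight = 95.2/1154.2 = 0.0825; after-tax cost = 5% × (1 − 24%) = 3.8000%.
Mortgage bonds: weight = 169/1154.2 = 0.1464; after-tax cost = 2.75% × (1 − 24%) = 2.0900%.
WACC = 0.7711 × 15.5000% + 0.0825 × 3.8000% + 0.1464 × 2.0900% = 12.5715%.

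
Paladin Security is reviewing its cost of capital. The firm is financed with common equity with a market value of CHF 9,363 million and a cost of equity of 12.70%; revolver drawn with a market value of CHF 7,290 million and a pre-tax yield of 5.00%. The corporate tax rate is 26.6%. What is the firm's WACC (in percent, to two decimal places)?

8.75%

Total capital V = 9363 + 7290 = 16653.
Equity: weight = 9363/16653 = 0.5622; cost = 12.7%.
Revolver drawn: weight = 7290/16653 = 0.4378; after-tax cost = 5% × (1 − 26.6%) = 3.6700%.
WACC = 0.5622 × 12.7000% + 0.4378 × 3.6700% = 8.7470%.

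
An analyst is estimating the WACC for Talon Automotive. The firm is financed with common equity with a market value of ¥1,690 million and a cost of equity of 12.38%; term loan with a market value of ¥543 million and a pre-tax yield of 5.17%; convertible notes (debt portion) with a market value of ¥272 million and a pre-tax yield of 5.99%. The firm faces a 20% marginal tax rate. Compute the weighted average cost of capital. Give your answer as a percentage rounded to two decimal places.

Total capital V = 1690 + 543 + 272 = 2505.
Equity: weight = 1690/2505 = 0.6747; cost = 12.38%.
Term loan: weight = 543/2505 = 0.2168; after-tax cost = 5.17% × (1 − 20%) = 4.1360%.
Convertible notes (debt portion): weight = 272/2505 = 0.1086; after-tax cost = 5.99% × (1 − 20%) = 4.7920%.
WACC = 0.6747 × 12.3800% + 0.2168 × 4.1360% + 0.1086 × 4.7920% = 9.7691%.

9.77%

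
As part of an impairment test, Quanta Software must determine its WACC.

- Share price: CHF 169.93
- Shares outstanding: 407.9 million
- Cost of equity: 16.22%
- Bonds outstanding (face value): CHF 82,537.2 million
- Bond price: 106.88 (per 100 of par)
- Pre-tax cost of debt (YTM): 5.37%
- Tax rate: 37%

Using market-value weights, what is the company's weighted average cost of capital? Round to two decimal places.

Market value of equity E = 169.93 × 407.9m = 69314.447m. Market value of debt D = 82537.2m × 106.88/100 = 88215.75936m.
Total capital V = 69314.447 + 88215.75936 = 157530.20636.
Equity: weight = 69314.447/157530.20636 = 0.4400; cost = 16.22%.
Bonds outstanding: weight = 88215.75936/157530.20636 = 0.5600; after-tax cost = 5.37% × (1 − 37%) = 3.3831%.
WACC = 0.4400 × 16.2200% + 0.5600 × 3.3831% = 9.0314%.

9.03%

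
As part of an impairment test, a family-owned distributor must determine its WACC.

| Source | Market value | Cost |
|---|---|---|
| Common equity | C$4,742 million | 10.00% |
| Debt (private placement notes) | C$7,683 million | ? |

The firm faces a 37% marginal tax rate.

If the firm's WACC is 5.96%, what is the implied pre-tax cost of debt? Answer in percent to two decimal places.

Total capital V = 4742 + 7683 = 12425.
Equity weight = 4742/12425 = 0.3816.
Private placement notes weight = 7683/12425 = 0.6184.
Equity contribution = 0.3816 × 10% = 3.8165%.
Remaining for debt = 5.96% − 3.8165% = 2.1435%.
Rd × (1 − 37%) × 0.6184 = 2.1435%  ⇒  Rd = 5.5024%.

5.50%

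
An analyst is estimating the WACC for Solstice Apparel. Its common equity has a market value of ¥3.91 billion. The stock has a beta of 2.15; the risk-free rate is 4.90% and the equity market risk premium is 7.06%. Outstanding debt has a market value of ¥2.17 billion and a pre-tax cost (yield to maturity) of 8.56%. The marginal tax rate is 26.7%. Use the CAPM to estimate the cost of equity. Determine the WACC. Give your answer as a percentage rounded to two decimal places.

Cost of equity via CAPM: Re = 4.9% + 2.15 × 7.06% = 20.0790%.
Total capital V = 3.91 + 2.17 = 6.08.
Equity: weight = 3.91/6.08 = 0.6431; cost = 20.079%.
Debt: weight = 2.17/6.08 = 0.3569; after-tax cost = 8.56% × (1 − 26.7%) = 6.2745%.
WACC = 0.6431 × 20.0790% + 0.3569 × 6.2745% = 15.1521%.

15.15%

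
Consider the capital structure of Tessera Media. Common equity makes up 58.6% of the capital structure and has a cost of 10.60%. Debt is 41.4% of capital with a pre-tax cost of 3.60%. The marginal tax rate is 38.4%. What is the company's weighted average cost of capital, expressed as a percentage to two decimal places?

7.13%

After-tax cost of debt = 3.6% × (1 − 38.4%) = 2.2176%.
WACC = 0.586 × 10.6000% + 0.414 × 2.2176% = 7.1297%.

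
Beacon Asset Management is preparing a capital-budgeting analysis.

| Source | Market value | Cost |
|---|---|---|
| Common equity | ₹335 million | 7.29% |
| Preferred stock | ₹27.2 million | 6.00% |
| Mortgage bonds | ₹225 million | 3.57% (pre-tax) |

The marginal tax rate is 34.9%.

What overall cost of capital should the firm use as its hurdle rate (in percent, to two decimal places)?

Total capital V = 335 + 27.2 + 225 = 587.2.
Equity: weight = 335/587.2 = 0.5705; cost = 7.29%.
Preferred: weight = 27.2/587.2 = 0.0463; cost = 6%.
Mortgage bonds: weight = 225/587.2 = 0.3832; after-tax cost = 3.57% × (1 − 34.9%) = 2.3241%.
WACC = 0.5705 × 7.2900% + 0.0463 × 6.0000% + 0.3832 × 2.3241% = 5.3274%.

5.33%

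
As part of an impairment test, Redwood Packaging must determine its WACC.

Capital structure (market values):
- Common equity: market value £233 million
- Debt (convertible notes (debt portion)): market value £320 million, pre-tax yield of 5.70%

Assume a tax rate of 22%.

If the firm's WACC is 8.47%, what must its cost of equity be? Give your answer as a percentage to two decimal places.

Total capital V = 233 + 320 = 553.
Equity weight = 233/553 = 0.4213.
Convertible notes (debt portion) weight = 320/553 = 0.5787.
Debt contribution = 0.5787 × 5.7% × (1 − 22%) = 2.5727%.
Required equity contribution = 8.47% − 2.5727% = 5.8973%.
Re = 5.8973% / 0.4213 = 13.9965%.

14.00%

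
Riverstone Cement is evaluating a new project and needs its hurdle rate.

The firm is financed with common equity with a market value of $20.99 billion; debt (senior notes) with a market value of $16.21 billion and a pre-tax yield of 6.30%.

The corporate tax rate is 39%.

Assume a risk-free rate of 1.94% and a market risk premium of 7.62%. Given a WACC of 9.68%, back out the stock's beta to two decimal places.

1.61

Total capital V = 20.99 + 16.21 = 37.2.
Equity weight = 20.99/37.2 = 0.5642.
Senior notes weight = 16.21/37.2 = 0.4358.
Debt contribution = 0.4358 × 6.3% × (1 − 39%) = 1.6746%.
Required equity contribution = 9.68% − 1.6746% = 8.0054%  ⇒  Re = 14.1878%.
CAPM: 14.1878% = 1.94% + β × 7.62%  ⇒  β = 1.6073.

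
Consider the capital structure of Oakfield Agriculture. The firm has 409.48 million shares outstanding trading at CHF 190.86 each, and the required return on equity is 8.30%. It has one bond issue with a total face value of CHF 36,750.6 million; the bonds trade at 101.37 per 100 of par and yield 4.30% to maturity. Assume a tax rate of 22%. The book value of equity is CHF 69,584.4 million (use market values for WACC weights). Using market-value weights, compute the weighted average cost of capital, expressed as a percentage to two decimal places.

Market value of equity E = 190.86 × 409.48m = 78153.3528m. Market value of debt D = 36750.6m × 101.37/100 = 37254.08322m.
Total capital V = 78153.3528 + 37254.08322 = 115407.43602.
Equity: weight = 78153.3528/115407.43602 = 0.6772; cost = 8.3%.
Bonds outstanding: weight = 37254.08322/115407.43602 = 0.3228; after-tax cost = 4.3% × (1 − 22%) = 3.3540%.
WACC = 0.6772 × 8.3000% + 0.3228 × 3.3540% = 6.7034%.

6.70%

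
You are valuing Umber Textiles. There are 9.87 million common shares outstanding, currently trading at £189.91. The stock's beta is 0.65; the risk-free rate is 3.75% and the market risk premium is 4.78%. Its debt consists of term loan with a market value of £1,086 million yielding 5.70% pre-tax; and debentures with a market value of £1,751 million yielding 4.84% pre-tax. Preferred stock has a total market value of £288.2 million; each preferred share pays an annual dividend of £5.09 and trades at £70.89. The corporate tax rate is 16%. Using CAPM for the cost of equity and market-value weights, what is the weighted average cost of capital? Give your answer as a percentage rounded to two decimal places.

5.45%

Cost of equity via CAPM: Re = 3.75% + 0.65 × 4.78% = 6.8570%.
Cost of preferred: Rp = 5.09 / 70.89 = 7.1801%.
Market value of equity E = 189.91 × 9.87m = 1874.4117m.
Total capital V = 1874.4117 + 288.2 + 1086 + 1751 = 4999.6117.
Equity: weight = 1874.4117/4999.6117 = 0.3749; cost = 6.857%.
Preferred: weight = 288.2/4999.6117 = 0.0576; cost = 7.1801%.
Term loan: weight = 1086/4999.6117 = 0.2172; after-tax cost = 5.7% × (1 − 16%) = 4.7880%.
Debentures: weight = 1751/4999.6117 = 0.3502; after-tax cost = 4.84% × (1 − 16%) = 4.0656%.
WACC = 0.3749 × 6.8570% + 0.0576 × 7.1801% + 0.2172 × 4.7880% + 0.3502 × 4.0656% = 5.4486%.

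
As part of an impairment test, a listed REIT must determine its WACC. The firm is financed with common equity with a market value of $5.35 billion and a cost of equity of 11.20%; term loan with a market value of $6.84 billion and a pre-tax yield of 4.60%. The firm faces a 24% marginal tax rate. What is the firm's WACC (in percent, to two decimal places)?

Total capital V = 5.35 + 6.84 = 12.19.
Equity: weight = 5.35/12.19 = 0.4389; cost = 11.2%.
Term loan: weight = 6.84/12.19 = 0.5611; after-tax cost = 4.6% × (1 − 24%) = 3.4960%.
WACC = 0.4389 × 11.2000% + 0.5611 × 3.4960% = 6.8772%.

6.88%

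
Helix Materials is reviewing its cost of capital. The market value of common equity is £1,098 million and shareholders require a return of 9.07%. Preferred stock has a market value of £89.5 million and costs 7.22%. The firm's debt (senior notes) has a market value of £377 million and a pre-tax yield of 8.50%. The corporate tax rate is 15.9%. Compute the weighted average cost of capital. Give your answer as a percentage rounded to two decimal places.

Total capital V = 1098 + 89.5 + 377 = 1564.5.
Equity: weight = 1098/1564.5 = 0.7018; cost = 9.07%.
Preferred: weight = 89.5/1564.5 = 0.0572; cost = 7.22%.
Senior notes: weight = 377/1564.5 = 0.2410; after-tax cost = 8.5% × (1 − 15.9%) = 7.1485%.
WACC = 0.7018 × 9.0700% + 0.0572 × 7.2200% + 0.2410 × 7.1485% = 8.5011%.

8.50%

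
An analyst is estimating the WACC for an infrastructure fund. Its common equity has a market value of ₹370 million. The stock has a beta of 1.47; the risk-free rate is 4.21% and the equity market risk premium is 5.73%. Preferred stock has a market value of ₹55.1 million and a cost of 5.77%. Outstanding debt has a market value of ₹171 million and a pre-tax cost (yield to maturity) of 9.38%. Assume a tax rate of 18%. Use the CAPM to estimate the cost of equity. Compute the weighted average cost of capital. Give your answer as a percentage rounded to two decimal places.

10.58%

Cost of equity via CAPM: Re = 4.21% + 1.47 × 5.73% = 12.6331%.
Total capital V = 370 + 55.1 + 171 = 596.1.
Equity: weight = 370/596.1 = 0.6207; cost = 12.6331%.
Preferred: weight = 55.1/596.1 = 0.0924; cost = 5.77%.
Debt: weight = 171/596.1 = 0.2869; after-tax cost = 9.38% × (1 − 18%) = 7.6916%.
WACC = 0.6207 × 12.6331% + 0.0924 × 5.7700% + 0.2869 × 7.6916% = 10.5812%.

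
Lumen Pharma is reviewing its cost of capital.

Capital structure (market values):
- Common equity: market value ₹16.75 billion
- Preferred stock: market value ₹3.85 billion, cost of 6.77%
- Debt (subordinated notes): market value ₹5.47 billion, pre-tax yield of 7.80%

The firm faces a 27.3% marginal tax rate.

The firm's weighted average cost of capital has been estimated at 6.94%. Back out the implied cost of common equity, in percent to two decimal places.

Total capital V = 16.75 + 3.85 + 5.47 = 26.07.
Equity weight = 16.75/26.07 = 0.6425.
Preferred weight = 3.85/26.07 = 0.1477.
Subordinated notes weight = 5.47/26.07 = 0.2098.
Debt contribution = 0.2098 × 7.8% × (1 − 27.3%) = 1.1898%.
Preferred contribution = 0.1477 × 6.77% = 0.9998%.
Required equity contribution = 6.94% − 2.1896% = 4.7504%.
Re = 4.7504% / 0.6425 = 7.3936%.

7.39%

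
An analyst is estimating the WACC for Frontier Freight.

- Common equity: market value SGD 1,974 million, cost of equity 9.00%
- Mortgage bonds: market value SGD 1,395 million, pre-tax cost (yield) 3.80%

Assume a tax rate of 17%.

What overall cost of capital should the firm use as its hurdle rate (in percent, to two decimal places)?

Total capital V = 1974 + 1395 = 3369.
Equity: weight = 1974/3369 = 0.5859; cost = 9%.
Mortgage bonds: weight = 1395/3369 = 0.4141; after-tax cost = 3.8% × (1 − 17%) = 3.1540%.
WACC = 0.5859 × 9.0000% + 0.4141 × 3.1540% = 6.5793%.

6.58%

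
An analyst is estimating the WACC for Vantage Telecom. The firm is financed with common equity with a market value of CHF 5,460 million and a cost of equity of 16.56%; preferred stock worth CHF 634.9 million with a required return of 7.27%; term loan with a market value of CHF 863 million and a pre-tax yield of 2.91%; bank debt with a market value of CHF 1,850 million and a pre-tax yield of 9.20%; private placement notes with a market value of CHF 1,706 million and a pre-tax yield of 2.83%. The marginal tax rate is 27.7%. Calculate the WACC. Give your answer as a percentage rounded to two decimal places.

10.71%

Total capital V = 5460 + 634.9 + 863 + 1850 + 1706 = 10513.9.
Equity: weight = 5460/10513.9 = 0.5193; cost = 16.56%.
Preferred: weight = 634.9/10513.9 = 0.0604; cost = 7.27%.
Term loan: weight = 863/10513.9 = 0.0821; after-tax cost = 2.91% × (1 − 27.7%) = 2.1039%.
Bank debt: weight = 1850/10513.9 = 0.1760; after-tax cost = 9.2% × (1 − 27.7%) = 6.6516%.
Private placement notes: weight = 1706/10513.9 = 0.1623; after-tax cost = 2.83% × (1 − 27.7%) = 2.0461%.
WACC = 0.5193 × 16.5600% + 0.0604 × 7.2700% + 0.0821 × 2.1039% + 0.1760 × 6.6516% + 0.1623 × 2.0461% = 10.7139%.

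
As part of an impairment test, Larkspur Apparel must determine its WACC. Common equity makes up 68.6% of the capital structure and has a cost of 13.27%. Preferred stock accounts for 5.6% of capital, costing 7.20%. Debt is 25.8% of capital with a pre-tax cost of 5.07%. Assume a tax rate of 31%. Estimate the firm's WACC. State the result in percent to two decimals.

After-tax cost of debt = 5.07% × (1 − 31%) = 3.4983%.
WACC = 0.686 × 13.2700% + 0.056 × 7.2000% + 0.258 × 3.4983% = 10.4090%.

10.41%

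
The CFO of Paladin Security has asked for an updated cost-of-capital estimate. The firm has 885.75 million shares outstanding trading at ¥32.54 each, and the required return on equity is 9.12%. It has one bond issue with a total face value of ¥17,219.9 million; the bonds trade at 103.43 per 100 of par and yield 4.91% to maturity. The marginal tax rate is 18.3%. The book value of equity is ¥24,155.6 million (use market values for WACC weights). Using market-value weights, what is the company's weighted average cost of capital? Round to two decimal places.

7.17%

Market value of equity E = 32.54 × 885.75m = 28822.305m. Market value of debt D = 17219.9m × 103.43/100 = 17810.54257m.
Total capital V = 28822.305 + 17810.54257 = 46632.84757.
Equity: weight = 28822.305/46632.84757 = 0.6181; cost = 9.12%.
Bonds outstanding: weight = 17810.54257/46632.84757 = 0.3819; after-tax cost = 4.91% × (1 − 18.3%) = 4.0115%.
WACC = 0.6181 × 9.1200% + 0.3819 × 4.0115% = 7.1689%.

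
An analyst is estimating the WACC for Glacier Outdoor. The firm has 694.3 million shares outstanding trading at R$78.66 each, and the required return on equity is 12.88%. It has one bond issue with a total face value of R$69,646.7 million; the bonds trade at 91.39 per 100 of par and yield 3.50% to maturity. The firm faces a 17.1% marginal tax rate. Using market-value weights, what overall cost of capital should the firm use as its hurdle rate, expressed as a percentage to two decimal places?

Market value of equity E = 78.66 × 694.3m = 54613.638m. Market value of debt D = 69646.7m × 91.39/100 = 63650.11913m.
Total capital V = 54613.638 + 63650.11913 = 118263.75713.
Equity: weight = 54613.638/118263.75713 = 0.4618; cost = 12.88%.
Bonds outstanding: weight = 63650.11913/118263.75713 = 0.5382; after-tax cost = 3.5% × (1 − 17.1%) = 2.9015%.
WACC = 0.4618 × 12.8800% + 0.5382 × 2.9015% = 7.5095%.

7.51%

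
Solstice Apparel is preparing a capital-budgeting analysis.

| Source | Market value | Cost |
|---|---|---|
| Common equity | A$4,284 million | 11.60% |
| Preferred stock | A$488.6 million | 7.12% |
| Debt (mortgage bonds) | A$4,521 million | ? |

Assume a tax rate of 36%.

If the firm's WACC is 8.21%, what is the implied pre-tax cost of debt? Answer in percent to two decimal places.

7.99%

Total capital V = 4284 + 488.6 + 4521 = 9293.6.
Equity weight = 4284/9293.6 = 0.4610.
Preferred weight = 488.6/9293.6 = 0.0526.
Mortgage bonds weight = 4521/9293.6 = 0.4865.
Equity contribution = 0.4610 × 11.6% = 5.3472%.
Preferred contribution = 0.0526 × 7.12% = 0.3743%.
Remaining for debt = 8.21% − 5.7215% = 2.4885%.
Rd × (1 − 36%) × 0.4865 = 2.4885%  ⇒  Rd = 7.9930%.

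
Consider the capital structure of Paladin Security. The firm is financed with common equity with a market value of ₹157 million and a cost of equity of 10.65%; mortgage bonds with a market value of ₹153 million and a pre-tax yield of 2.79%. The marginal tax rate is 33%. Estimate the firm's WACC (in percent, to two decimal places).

6.32%

Total capital V = 157 + 153 = 310.
Equity: weight = 157/310 = 0.5065; cost = 10.65%.
Mortgage bonds: weight = 153/310 = 0.4935; after-tax cost = 2.79% × (1 − 33%) = 1.8693%.
WACC = 0.5065 × 10.6500% + 0.4935 × 1.8693% = 6.3163%.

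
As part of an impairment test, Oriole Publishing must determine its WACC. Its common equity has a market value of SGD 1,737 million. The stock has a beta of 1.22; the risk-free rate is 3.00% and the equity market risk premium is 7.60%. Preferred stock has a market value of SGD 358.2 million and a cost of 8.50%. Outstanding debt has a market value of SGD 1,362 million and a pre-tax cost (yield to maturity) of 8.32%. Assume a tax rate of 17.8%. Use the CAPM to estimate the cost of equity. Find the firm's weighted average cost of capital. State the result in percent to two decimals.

Cost of equity via CAPM: Re = 3.0% + 1.22 × 7.6% = 12.2720%.
Total capital V = 1737 + 358.2 + 1362 = 3457.2.
Equity: weight = 1737/3457.2 = 0.5024; cost = 12.272%.
Preferred: weight = 358.2/3457.2 = 0.1036; cost = 8.5%.
Debt: weight = 1362/3457.2 = 0.3940; after-tax cost = 8.32% × (1 − 17.8%) = 6.8390%.
WACC = 0.5024 × 12.2720% + 0.1036 × 8.5000% + 0.3940 × 6.8390% = 9.7408%.

9.74%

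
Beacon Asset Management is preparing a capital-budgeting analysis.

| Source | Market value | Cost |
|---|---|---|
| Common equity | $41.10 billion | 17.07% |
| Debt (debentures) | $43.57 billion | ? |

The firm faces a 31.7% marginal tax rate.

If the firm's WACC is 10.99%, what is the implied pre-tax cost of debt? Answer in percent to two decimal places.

Total capital V = 41.1 + 43.57 = 84.67.
Equity weight = 41.1/84.67 = 0.4854.
Debentures weight = 43.57/84.67 = 0.5146.
Equity contribution = 0.4854 × 17.07% = 8.2860%.
Remaining for debt = 10.99% − 8.2860% = 2.7040%.
Rd × (1 − 31.7%) × 0.5146 = 2.7040%  ⇒  Rd = 7.6935%.

7.69%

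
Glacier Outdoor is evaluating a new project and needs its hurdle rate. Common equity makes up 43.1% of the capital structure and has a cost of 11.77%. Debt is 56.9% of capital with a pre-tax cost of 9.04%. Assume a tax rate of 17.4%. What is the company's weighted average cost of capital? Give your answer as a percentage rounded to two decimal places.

After-tax cost of debt = 9.04% × (1 − 17.4%) = 7.4670%.
WACC = 0.431 × 11.7700% + 0.569 × 7.4670% = 9.3216%.

9.32%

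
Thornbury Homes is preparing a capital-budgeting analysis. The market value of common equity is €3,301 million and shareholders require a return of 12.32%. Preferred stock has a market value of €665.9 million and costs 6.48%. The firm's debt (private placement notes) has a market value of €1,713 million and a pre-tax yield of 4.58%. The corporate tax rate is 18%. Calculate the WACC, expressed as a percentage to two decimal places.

9.05%

Total capital V = 3301 + 665.9 + 1713 = 5679.9.
Equity: weight = 3301/5679.9 = 0.5812; cost = 12.32%.
Preferred: weight = 665.9/5679.9 = 0.1172; cost = 6.48%.
Private placement notes: weight = 1713/5679.9 = 0.3016; after-tax cost = 4.58% × (1 − 18%) = 3.7556%.
WACC = 0.5812 × 12.3200% + 0.1172 × 6.4800% + 0.3016 × 3.7556% = 9.0524%.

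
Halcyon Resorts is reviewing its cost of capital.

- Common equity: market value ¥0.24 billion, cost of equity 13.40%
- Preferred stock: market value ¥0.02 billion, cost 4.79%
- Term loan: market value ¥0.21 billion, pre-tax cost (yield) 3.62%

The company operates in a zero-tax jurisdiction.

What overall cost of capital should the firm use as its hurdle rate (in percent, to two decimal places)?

Total capital V = 0.24 + 0.02 + 0.21 = 0.47.
Equity: weight = 0.24/0.47 = 0.5106; cost = 13.4%.
Preferred: weight = 0.02/0.47 = 0.0426; cost = 4.79%.
Term loan: weight = 0.21/0.47 = 0.4468; after-tax cost = 3.62% × (1 − 0%) = 3.6200%.
WACC = 0.5106 × 13.4000% + 0.0426 × 4.7900% + 0.4468 × 3.6200% = 8.6638%.

8.66%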